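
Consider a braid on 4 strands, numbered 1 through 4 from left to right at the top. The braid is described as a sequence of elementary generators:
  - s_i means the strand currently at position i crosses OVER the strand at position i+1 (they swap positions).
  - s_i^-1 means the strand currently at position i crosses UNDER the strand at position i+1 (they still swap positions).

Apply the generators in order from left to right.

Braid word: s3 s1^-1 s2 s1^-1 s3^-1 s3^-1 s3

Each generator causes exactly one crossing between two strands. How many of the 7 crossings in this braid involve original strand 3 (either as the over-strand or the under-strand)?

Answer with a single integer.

Answer: 4

Derivation:
Gen 1: crossing 3x4. Involves strand 3? yes. Count so far: 1
Gen 2: crossing 1x2. Involves strand 3? no. Count so far: 1
Gen 3: crossing 1x4. Involves strand 3? no. Count so far: 1
Gen 4: crossing 2x4. Involves strand 3? no. Count so far: 1
Gen 5: crossing 1x3. Involves strand 3? yes. Count so far: 2
Gen 6: crossing 3x1. Involves strand 3? yes. Count so far: 3
Gen 7: crossing 1x3. Involves strand 3? yes. Count so far: 4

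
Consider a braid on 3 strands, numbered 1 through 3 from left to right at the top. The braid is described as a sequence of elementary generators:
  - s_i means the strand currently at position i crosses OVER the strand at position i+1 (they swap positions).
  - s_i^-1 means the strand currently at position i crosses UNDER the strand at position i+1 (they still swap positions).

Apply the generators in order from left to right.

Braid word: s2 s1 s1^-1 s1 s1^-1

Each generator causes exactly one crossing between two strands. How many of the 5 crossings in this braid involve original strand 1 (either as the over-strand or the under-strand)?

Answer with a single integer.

Answer: 4

Derivation:
Gen 1: crossing 2x3. Involves strand 1? no. Count so far: 0
Gen 2: crossing 1x3. Involves strand 1? yes. Count so far: 1
Gen 3: crossing 3x1. Involves strand 1? yes. Count so far: 2
Gen 4: crossing 1x3. Involves strand 1? yes. Count so far: 3
Gen 5: crossing 3x1. Involves strand 1? yes. Count so far: 4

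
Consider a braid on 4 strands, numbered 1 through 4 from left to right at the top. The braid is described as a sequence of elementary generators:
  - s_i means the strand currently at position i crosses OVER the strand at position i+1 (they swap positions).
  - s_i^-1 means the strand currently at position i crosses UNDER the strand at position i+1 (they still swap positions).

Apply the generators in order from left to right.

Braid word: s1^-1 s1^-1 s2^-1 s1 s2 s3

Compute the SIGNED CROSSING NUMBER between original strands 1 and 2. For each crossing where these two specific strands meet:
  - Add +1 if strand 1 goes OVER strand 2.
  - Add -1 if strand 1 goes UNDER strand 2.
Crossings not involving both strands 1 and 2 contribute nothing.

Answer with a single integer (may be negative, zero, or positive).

Answer: 1

Derivation:
Gen 1: 1 under 2. Both 1&2? yes. Contrib: -1. Sum: -1
Gen 2: 2 under 1. Both 1&2? yes. Contrib: +1. Sum: 0
Gen 3: crossing 2x3. Both 1&2? no. Sum: 0
Gen 4: crossing 1x3. Both 1&2? no. Sum: 0
Gen 5: 1 over 2. Both 1&2? yes. Contrib: +1. Sum: 1
Gen 6: crossing 1x4. Both 1&2? no. Sum: 1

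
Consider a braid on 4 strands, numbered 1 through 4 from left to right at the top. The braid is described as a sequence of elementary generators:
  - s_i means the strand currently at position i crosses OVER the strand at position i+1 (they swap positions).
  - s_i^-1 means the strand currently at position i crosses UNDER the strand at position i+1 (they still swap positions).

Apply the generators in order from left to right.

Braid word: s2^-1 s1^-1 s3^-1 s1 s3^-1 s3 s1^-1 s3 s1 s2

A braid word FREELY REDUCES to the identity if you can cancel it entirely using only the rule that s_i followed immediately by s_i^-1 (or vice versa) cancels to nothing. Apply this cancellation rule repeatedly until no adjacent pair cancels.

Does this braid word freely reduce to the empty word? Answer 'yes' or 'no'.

Gen 1 (s2^-1): push. Stack: [s2^-1]
Gen 2 (s1^-1): push. Stack: [s2^-1 s1^-1]
Gen 3 (s3^-1): push. Stack: [s2^-1 s1^-1 s3^-1]
Gen 4 (s1): push. Stack: [s2^-1 s1^-1 s3^-1 s1]
Gen 5 (s3^-1): push. Stack: [s2^-1 s1^-1 s3^-1 s1 s3^-1]
Gen 6 (s3): cancels prior s3^-1. Stack: [s2^-1 s1^-1 s3^-1 s1]
Gen 7 (s1^-1): cancels prior s1. Stack: [s2^-1 s1^-1 s3^-1]
Gen 8 (s3): cancels prior s3^-1. Stack: [s2^-1 s1^-1]
Gen 9 (s1): cancels prior s1^-1. Stack: [s2^-1]
Gen 10 (s2): cancels prior s2^-1. Stack: []
Reduced word: (empty)

Answer: yes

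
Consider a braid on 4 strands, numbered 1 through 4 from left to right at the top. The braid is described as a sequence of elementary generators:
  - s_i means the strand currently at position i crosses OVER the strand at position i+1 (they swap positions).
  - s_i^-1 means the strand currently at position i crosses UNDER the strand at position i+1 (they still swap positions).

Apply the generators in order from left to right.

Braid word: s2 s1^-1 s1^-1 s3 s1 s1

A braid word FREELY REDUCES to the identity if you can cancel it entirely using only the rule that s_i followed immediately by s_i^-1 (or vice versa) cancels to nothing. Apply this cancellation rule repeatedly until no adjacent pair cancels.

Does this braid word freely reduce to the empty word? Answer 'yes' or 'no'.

Answer: no

Derivation:
Gen 1 (s2): push. Stack: [s2]
Gen 2 (s1^-1): push. Stack: [s2 s1^-1]
Gen 3 (s1^-1): push. Stack: [s2 s1^-1 s1^-1]
Gen 4 (s3): push. Stack: [s2 s1^-1 s1^-1 s3]
Gen 5 (s1): push. Stack: [s2 s1^-1 s1^-1 s3 s1]
Gen 6 (s1): push. Stack: [s2 s1^-1 s1^-1 s3 s1 s1]
Reduced word: s2 s1^-1 s1^-1 s3 s1 s1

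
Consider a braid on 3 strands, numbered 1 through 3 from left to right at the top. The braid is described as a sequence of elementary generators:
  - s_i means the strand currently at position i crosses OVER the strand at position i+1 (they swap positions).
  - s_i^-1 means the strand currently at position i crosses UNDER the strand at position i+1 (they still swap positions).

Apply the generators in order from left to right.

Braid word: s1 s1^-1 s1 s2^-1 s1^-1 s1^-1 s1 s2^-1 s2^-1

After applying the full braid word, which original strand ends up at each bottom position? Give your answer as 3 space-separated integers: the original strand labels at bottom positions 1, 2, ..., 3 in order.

Answer: 3 2 1

Derivation:
Gen 1 (s1): strand 1 crosses over strand 2. Perm now: [2 1 3]
Gen 2 (s1^-1): strand 2 crosses under strand 1. Perm now: [1 2 3]
Gen 3 (s1): strand 1 crosses over strand 2. Perm now: [2 1 3]
Gen 4 (s2^-1): strand 1 crosses under strand 3. Perm now: [2 3 1]
Gen 5 (s1^-1): strand 2 crosses under strand 3. Perm now: [3 2 1]
Gen 6 (s1^-1): strand 3 crosses under strand 2. Perm now: [2 3 1]
Gen 7 (s1): strand 2 crosses over strand 3. Perm now: [3 2 1]
Gen 8 (s2^-1): strand 2 crosses under strand 1. Perm now: [3 1 2]
Gen 9 (s2^-1): strand 1 crosses under strand 2. Perm now: [3 2 1]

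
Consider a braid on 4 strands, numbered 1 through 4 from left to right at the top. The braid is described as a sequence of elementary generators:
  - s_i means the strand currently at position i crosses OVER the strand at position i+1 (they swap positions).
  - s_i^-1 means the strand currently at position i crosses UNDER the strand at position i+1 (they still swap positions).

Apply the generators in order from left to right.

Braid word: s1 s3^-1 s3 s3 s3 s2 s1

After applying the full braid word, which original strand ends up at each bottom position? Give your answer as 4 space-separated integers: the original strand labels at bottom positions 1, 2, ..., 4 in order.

Answer: 3 2 1 4

Derivation:
Gen 1 (s1): strand 1 crosses over strand 2. Perm now: [2 1 3 4]
Gen 2 (s3^-1): strand 3 crosses under strand 4. Perm now: [2 1 4 3]
Gen 3 (s3): strand 4 crosses over strand 3. Perm now: [2 1 3 4]
Gen 4 (s3): strand 3 crosses over strand 4. Perm now: [2 1 4 3]
Gen 5 (s3): strand 4 crosses over strand 3. Perm now: [2 1 3 4]
Gen 6 (s2): strand 1 crosses over strand 3. Perm now: [2 3 1 4]
Gen 7 (s1): strand 2 crosses over strand 3. Perm now: [3 2 1 4]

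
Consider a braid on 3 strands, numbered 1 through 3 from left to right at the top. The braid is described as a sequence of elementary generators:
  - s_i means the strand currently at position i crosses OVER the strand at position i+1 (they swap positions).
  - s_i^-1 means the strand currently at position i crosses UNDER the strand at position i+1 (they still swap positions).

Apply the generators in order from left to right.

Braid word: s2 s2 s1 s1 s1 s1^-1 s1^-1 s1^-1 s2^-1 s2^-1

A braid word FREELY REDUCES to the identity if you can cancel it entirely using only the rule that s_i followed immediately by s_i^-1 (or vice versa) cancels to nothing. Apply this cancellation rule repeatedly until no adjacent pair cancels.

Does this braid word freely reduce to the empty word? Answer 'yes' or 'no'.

Gen 1 (s2): push. Stack: [s2]
Gen 2 (s2): push. Stack: [s2 s2]
Gen 3 (s1): push. Stack: [s2 s2 s1]
Gen 4 (s1): push. Stack: [s2 s2 s1 s1]
Gen 5 (s1): push. Stack: [s2 s2 s1 s1 s1]
Gen 6 (s1^-1): cancels prior s1. Stack: [s2 s2 s1 s1]
Gen 7 (s1^-1): cancels prior s1. Stack: [s2 s2 s1]
Gen 8 (s1^-1): cancels prior s1. Stack: [s2 s2]
Gen 9 (s2^-1): cancels prior s2. Stack: [s2]
Gen 10 (s2^-1): cancels prior s2. Stack: []
Reduced word: (empty)

Answer: yes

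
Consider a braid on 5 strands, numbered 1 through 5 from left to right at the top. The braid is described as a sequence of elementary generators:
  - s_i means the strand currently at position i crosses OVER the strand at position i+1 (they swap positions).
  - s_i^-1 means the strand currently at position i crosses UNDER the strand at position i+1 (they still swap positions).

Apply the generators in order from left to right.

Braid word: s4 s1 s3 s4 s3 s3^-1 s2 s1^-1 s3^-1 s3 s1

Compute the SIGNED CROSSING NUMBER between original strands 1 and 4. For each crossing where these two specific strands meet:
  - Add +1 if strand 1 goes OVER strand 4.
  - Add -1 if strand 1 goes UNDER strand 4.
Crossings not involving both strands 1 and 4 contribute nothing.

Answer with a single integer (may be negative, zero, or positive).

Answer: -2

Derivation:
Gen 1: crossing 4x5. Both 1&4? no. Sum: 0
Gen 2: crossing 1x2. Both 1&4? no. Sum: 0
Gen 3: crossing 3x5. Both 1&4? no. Sum: 0
Gen 4: crossing 3x4. Both 1&4? no. Sum: 0
Gen 5: crossing 5x4. Both 1&4? no. Sum: 0
Gen 6: crossing 4x5. Both 1&4? no. Sum: 0
Gen 7: crossing 1x5. Both 1&4? no. Sum: 0
Gen 8: crossing 2x5. Both 1&4? no. Sum: 0
Gen 9: 1 under 4. Both 1&4? yes. Contrib: -1. Sum: -1
Gen 10: 4 over 1. Both 1&4? yes. Contrib: -1. Sum: -2
Gen 11: crossing 5x2. Both 1&4? no. Sum: -2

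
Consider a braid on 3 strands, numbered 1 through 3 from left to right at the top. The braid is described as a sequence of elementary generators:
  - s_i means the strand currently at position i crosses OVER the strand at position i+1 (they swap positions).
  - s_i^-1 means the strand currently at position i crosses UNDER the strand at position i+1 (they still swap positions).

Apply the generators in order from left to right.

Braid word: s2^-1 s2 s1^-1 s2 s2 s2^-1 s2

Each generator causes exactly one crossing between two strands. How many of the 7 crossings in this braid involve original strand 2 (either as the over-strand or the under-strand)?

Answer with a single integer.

Gen 1: crossing 2x3. Involves strand 2? yes. Count so far: 1
Gen 2: crossing 3x2. Involves strand 2? yes. Count so far: 2
Gen 3: crossing 1x2. Involves strand 2? yes. Count so far: 3
Gen 4: crossing 1x3. Involves strand 2? no. Count so far: 3
Gen 5: crossing 3x1. Involves strand 2? no. Count so far: 3
Gen 6: crossing 1x3. Involves strand 2? no. Count so far: 3
Gen 7: crossing 3x1. Involves strand 2? no. Count so far: 3

Answer: 3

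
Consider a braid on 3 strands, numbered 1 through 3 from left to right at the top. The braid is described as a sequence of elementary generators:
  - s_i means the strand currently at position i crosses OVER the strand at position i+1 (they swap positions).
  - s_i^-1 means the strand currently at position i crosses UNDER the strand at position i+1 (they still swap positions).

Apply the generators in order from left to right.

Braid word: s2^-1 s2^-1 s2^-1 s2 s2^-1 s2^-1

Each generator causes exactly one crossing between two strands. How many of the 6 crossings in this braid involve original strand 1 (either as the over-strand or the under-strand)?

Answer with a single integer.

Answer: 0

Derivation:
Gen 1: crossing 2x3. Involves strand 1? no. Count so far: 0
Gen 2: crossing 3x2. Involves strand 1? no. Count so far: 0
Gen 3: crossing 2x3. Involves strand 1? no. Count so far: 0
Gen 4: crossing 3x2. Involves strand 1? no. Count so far: 0
Gen 5: crossing 2x3. Involves strand 1? no. Count so far: 0
Gen 6: crossing 3x2. Involves strand 1? no. Count so far: 0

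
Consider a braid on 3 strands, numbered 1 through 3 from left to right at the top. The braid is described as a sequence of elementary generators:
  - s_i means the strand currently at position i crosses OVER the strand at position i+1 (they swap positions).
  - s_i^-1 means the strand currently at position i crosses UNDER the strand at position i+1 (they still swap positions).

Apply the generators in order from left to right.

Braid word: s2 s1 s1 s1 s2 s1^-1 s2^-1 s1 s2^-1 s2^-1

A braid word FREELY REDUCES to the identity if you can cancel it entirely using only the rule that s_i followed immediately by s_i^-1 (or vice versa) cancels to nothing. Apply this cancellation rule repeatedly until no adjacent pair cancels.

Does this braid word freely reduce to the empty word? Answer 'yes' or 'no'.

Gen 1 (s2): push. Stack: [s2]
Gen 2 (s1): push. Stack: [s2 s1]
Gen 3 (s1): push. Stack: [s2 s1 s1]
Gen 4 (s1): push. Stack: [s2 s1 s1 s1]
Gen 5 (s2): push. Stack: [s2 s1 s1 s1 s2]
Gen 6 (s1^-1): push. Stack: [s2 s1 s1 s1 s2 s1^-1]
Gen 7 (s2^-1): push. Stack: [s2 s1 s1 s1 s2 s1^-1 s2^-1]
Gen 8 (s1): push. Stack: [s2 s1 s1 s1 s2 s1^-1 s2^-1 s1]
Gen 9 (s2^-1): push. Stack: [s2 s1 s1 s1 s2 s1^-1 s2^-1 s1 s2^-1]
Gen 10 (s2^-1): push. Stack: [s2 s1 s1 s1 s2 s1^-1 s2^-1 s1 s2^-1 s2^-1]
Reduced word: s2 s1 s1 s1 s2 s1^-1 s2^-1 s1 s2^-1 s2^-1

Answer: no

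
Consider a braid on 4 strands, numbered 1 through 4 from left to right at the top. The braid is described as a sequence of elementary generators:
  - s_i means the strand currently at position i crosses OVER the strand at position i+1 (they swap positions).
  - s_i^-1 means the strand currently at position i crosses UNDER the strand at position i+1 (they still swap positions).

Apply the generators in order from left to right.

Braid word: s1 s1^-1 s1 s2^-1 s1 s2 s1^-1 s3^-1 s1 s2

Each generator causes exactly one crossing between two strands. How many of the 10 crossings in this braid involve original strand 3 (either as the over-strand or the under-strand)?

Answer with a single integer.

Answer: 4

Derivation:
Gen 1: crossing 1x2. Involves strand 3? no. Count so far: 0
Gen 2: crossing 2x1. Involves strand 3? no. Count so far: 0
Gen 3: crossing 1x2. Involves strand 3? no. Count so far: 0
Gen 4: crossing 1x3. Involves strand 3? yes. Count so far: 1
Gen 5: crossing 2x3. Involves strand 3? yes. Count so far: 2
Gen 6: crossing 2x1. Involves strand 3? no. Count so far: 2
Gen 7: crossing 3x1. Involves strand 3? yes. Count so far: 3
Gen 8: crossing 2x4. Involves strand 3? no. Count so far: 3
Gen 9: crossing 1x3. Involves strand 3? yes. Count so far: 4
Gen 10: crossing 1x4. Involves strand 3? no. Count so far: 4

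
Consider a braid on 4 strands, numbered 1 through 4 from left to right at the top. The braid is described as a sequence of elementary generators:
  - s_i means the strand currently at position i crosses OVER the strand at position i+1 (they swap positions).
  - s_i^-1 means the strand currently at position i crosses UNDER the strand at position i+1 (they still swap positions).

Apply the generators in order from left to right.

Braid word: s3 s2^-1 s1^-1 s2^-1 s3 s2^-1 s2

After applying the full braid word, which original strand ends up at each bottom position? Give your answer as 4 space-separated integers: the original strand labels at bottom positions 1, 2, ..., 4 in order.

Answer: 4 2 3 1

Derivation:
Gen 1 (s3): strand 3 crosses over strand 4. Perm now: [1 2 4 3]
Gen 2 (s2^-1): strand 2 crosses under strand 4. Perm now: [1 4 2 3]
Gen 3 (s1^-1): strand 1 crosses under strand 4. Perm now: [4 1 2 3]
Gen 4 (s2^-1): strand 1 crosses under strand 2. Perm now: [4 2 1 3]
Gen 5 (s3): strand 1 crosses over strand 3. Perm now: [4 2 3 1]
Gen 6 (s2^-1): strand 2 crosses under strand 3. Perm now: [4 3 2 1]
Gen 7 (s2): strand 3 crosses over strand 2. Perm now: [4 2 3 1]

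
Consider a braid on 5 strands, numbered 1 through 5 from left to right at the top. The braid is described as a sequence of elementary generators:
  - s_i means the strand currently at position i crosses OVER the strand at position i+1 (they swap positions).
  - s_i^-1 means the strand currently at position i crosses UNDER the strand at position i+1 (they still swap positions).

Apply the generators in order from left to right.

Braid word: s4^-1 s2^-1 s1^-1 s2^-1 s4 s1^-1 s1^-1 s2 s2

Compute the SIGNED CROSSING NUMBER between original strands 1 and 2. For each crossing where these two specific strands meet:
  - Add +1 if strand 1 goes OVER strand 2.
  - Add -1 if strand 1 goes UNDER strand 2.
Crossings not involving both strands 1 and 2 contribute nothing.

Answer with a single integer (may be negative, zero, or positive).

Gen 1: crossing 4x5. Both 1&2? no. Sum: 0
Gen 2: crossing 2x3. Both 1&2? no. Sum: 0
Gen 3: crossing 1x3. Both 1&2? no. Sum: 0
Gen 4: 1 under 2. Both 1&2? yes. Contrib: -1. Sum: -1
Gen 5: crossing 5x4. Both 1&2? no. Sum: -1
Gen 6: crossing 3x2. Both 1&2? no. Sum: -1
Gen 7: crossing 2x3. Both 1&2? no. Sum: -1
Gen 8: 2 over 1. Both 1&2? yes. Contrib: -1. Sum: -2
Gen 9: 1 over 2. Both 1&2? yes. Contrib: +1. Sum: -1

Answer: -1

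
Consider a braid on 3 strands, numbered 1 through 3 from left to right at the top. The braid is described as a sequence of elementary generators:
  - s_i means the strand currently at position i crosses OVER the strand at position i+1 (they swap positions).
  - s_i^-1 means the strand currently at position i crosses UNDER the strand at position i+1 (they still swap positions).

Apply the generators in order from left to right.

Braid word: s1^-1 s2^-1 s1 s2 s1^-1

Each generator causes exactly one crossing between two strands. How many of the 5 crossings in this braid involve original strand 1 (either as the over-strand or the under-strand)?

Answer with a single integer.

Gen 1: crossing 1x2. Involves strand 1? yes. Count so far: 1
Gen 2: crossing 1x3. Involves strand 1? yes. Count so far: 2
Gen 3: crossing 2x3. Involves strand 1? no. Count so far: 2
Gen 4: crossing 2x1. Involves strand 1? yes. Count so far: 3
Gen 5: crossing 3x1. Involves strand 1? yes. Count so far: 4

Answer: 4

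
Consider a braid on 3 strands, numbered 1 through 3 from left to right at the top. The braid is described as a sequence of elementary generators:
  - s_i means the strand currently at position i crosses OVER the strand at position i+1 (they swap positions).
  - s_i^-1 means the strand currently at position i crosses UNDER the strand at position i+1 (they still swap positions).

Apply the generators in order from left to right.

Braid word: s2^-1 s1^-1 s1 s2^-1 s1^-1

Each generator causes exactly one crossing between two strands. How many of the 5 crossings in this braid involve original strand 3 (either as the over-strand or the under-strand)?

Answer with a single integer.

Gen 1: crossing 2x3. Involves strand 3? yes. Count so far: 1
Gen 2: crossing 1x3. Involves strand 3? yes. Count so far: 2
Gen 3: crossing 3x1. Involves strand 3? yes. Count so far: 3
Gen 4: crossing 3x2. Involves strand 3? yes. Count so far: 4
Gen 5: crossing 1x2. Involves strand 3? no. Count so far: 4

Answer: 4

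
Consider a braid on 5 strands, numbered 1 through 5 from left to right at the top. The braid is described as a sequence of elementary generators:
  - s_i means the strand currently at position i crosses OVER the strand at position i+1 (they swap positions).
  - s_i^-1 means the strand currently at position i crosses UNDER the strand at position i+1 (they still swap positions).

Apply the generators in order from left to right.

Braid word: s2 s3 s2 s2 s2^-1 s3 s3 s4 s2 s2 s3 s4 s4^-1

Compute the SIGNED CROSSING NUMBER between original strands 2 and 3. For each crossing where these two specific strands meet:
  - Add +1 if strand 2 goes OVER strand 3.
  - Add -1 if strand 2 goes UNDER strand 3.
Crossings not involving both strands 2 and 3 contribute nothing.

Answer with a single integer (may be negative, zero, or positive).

Answer: -1

Derivation:
Gen 1: 2 over 3. Both 2&3? yes. Contrib: +1. Sum: 1
Gen 2: crossing 2x4. Both 2&3? no. Sum: 1
Gen 3: crossing 3x4. Both 2&3? no. Sum: 1
Gen 4: crossing 4x3. Both 2&3? no. Sum: 1
Gen 5: crossing 3x4. Both 2&3? no. Sum: 1
Gen 6: 3 over 2. Both 2&3? yes. Contrib: -1. Sum: 0
Gen 7: 2 over 3. Both 2&3? yes. Contrib: +1. Sum: 1
Gen 8: crossing 2x5. Both 2&3? no. Sum: 1
Gen 9: crossing 4x3. Both 2&3? no. Sum: 1
Gen 10: crossing 3x4. Both 2&3? no. Sum: 1
Gen 11: crossing 3x5. Both 2&3? no. Sum: 1
Gen 12: 3 over 2. Both 2&3? yes. Contrib: -1. Sum: 0
Gen 13: 2 under 3. Both 2&3? yes. Contrib: -1. Sum: -1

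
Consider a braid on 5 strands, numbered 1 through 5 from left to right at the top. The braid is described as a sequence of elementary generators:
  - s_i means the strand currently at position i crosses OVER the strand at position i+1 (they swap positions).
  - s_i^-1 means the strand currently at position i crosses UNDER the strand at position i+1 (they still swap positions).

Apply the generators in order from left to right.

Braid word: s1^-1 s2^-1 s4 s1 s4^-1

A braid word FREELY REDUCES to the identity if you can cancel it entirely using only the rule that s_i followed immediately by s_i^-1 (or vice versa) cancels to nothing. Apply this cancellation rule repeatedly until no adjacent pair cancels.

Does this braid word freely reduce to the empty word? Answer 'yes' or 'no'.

Answer: no

Derivation:
Gen 1 (s1^-1): push. Stack: [s1^-1]
Gen 2 (s2^-1): push. Stack: [s1^-1 s2^-1]
Gen 3 (s4): push. Stack: [s1^-1 s2^-1 s4]
Gen 4 (s1): push. Stack: [s1^-1 s2^-1 s4 s1]
Gen 5 (s4^-1): push. Stack: [s1^-1 s2^-1 s4 s1 s4^-1]
Reduced word: s1^-1 s2^-1 s4 s1 s4^-1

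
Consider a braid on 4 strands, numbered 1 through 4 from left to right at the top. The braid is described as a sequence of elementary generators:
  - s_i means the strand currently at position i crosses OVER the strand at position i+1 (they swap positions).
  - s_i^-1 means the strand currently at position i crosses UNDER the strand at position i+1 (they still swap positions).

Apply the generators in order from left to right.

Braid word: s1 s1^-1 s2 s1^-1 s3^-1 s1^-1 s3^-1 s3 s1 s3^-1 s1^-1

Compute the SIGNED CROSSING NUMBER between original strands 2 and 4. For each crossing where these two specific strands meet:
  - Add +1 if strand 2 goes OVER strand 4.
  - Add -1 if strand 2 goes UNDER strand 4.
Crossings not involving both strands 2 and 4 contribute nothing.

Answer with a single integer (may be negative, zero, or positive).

Answer: 2

Derivation:
Gen 1: crossing 1x2. Both 2&4? no. Sum: 0
Gen 2: crossing 2x1. Both 2&4? no. Sum: 0
Gen 3: crossing 2x3. Both 2&4? no. Sum: 0
Gen 4: crossing 1x3. Both 2&4? no. Sum: 0
Gen 5: 2 under 4. Both 2&4? yes. Contrib: -1. Sum: -1
Gen 6: crossing 3x1. Both 2&4? no. Sum: -1
Gen 7: 4 under 2. Both 2&4? yes. Contrib: +1. Sum: 0
Gen 8: 2 over 4. Both 2&4? yes. Contrib: +1. Sum: 1
Gen 9: crossing 1x3. Both 2&4? no. Sum: 1
Gen 10: 4 under 2. Both 2&4? yes. Contrib: +1. Sum: 2
Gen 11: crossing 3x1. Both 2&4? no. Sum: 2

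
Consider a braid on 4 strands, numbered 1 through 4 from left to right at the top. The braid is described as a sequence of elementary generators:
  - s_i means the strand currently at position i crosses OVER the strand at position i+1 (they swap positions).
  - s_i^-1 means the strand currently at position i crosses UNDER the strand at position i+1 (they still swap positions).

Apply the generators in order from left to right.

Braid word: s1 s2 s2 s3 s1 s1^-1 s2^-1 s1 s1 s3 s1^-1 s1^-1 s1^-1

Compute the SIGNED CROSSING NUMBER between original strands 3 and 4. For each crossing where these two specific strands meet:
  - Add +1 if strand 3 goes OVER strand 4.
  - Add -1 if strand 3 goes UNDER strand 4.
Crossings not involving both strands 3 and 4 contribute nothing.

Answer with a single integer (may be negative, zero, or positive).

Gen 1: crossing 1x2. Both 3&4? no. Sum: 0
Gen 2: crossing 1x3. Both 3&4? no. Sum: 0
Gen 3: crossing 3x1. Both 3&4? no. Sum: 0
Gen 4: 3 over 4. Both 3&4? yes. Contrib: +1. Sum: 1
Gen 5: crossing 2x1. Both 3&4? no. Sum: 1
Gen 6: crossing 1x2. Both 3&4? no. Sum: 1
Gen 7: crossing 1x4. Both 3&4? no. Sum: 1
Gen 8: crossing 2x4. Both 3&4? no. Sum: 1
Gen 9: crossing 4x2. Both 3&4? no. Sum: 1
Gen 10: crossing 1x3. Both 3&4? no. Sum: 1
Gen 11: crossing 2x4. Both 3&4? no. Sum: 1
Gen 12: crossing 4x2. Both 3&4? no. Sum: 1
Gen 13: crossing 2x4. Both 3&4? no. Sum: 1

Answer: 1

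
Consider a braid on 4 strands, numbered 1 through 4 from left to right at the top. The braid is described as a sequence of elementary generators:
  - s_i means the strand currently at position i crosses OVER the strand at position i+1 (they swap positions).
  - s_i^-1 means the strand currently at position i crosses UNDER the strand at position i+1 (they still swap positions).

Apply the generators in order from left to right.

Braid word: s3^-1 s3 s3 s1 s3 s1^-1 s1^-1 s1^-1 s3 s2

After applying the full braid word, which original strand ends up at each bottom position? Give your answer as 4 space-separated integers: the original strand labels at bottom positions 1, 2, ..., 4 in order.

Gen 1 (s3^-1): strand 3 crosses under strand 4. Perm now: [1 2 4 3]
Gen 2 (s3): strand 4 crosses over strand 3. Perm now: [1 2 3 4]
Gen 3 (s3): strand 3 crosses over strand 4. Perm now: [1 2 4 3]
Gen 4 (s1): strand 1 crosses over strand 2. Perm now: [2 1 4 3]
Gen 5 (s3): strand 4 crosses over strand 3. Perm now: [2 1 3 4]
Gen 6 (s1^-1): strand 2 crosses under strand 1. Perm now: [1 2 3 4]
Gen 7 (s1^-1): strand 1 crosses under strand 2. Perm now: [2 1 3 4]
Gen 8 (s1^-1): strand 2 crosses under strand 1. Perm now: [1 2 3 4]
Gen 9 (s3): strand 3 crosses over strand 4. Perm now: [1 2 4 3]
Gen 10 (s2): strand 2 crosses over strand 4. Perm now: [1 4 2 3]

Answer: 1 4 2 3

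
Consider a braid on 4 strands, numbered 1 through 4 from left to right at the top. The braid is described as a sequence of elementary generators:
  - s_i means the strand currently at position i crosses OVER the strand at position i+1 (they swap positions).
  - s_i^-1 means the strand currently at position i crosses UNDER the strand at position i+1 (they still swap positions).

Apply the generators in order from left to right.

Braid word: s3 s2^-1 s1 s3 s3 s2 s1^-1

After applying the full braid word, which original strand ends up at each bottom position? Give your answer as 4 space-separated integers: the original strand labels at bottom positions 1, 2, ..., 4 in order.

Gen 1 (s3): strand 3 crosses over strand 4. Perm now: [1 2 4 3]
Gen 2 (s2^-1): strand 2 crosses under strand 4. Perm now: [1 4 2 3]
Gen 3 (s1): strand 1 crosses over strand 4. Perm now: [4 1 2 3]
Gen 4 (s3): strand 2 crosses over strand 3. Perm now: [4 1 3 2]
Gen 5 (s3): strand 3 crosses over strand 2. Perm now: [4 1 2 3]
Gen 6 (s2): strand 1 crosses over strand 2. Perm now: [4 2 1 3]
Gen 7 (s1^-1): strand 4 crosses under strand 2. Perm now: [2 4 1 3]

Answer: 2 4 1 3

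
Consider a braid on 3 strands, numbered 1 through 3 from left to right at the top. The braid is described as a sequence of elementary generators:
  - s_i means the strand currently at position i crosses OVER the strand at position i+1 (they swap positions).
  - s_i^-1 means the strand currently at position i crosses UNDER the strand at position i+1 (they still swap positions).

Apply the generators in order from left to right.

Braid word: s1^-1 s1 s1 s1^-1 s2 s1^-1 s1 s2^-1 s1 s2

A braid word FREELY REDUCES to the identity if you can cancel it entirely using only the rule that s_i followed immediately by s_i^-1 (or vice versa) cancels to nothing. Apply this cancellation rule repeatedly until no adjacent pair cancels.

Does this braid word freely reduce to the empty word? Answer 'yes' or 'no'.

Answer: no

Derivation:
Gen 1 (s1^-1): push. Stack: [s1^-1]
Gen 2 (s1): cancels prior s1^-1. Stack: []
Gen 3 (s1): push. Stack: [s1]
Gen 4 (s1^-1): cancels prior s1. Stack: []
Gen 5 (s2): push. Stack: [s2]
Gen 6 (s1^-1): push. Stack: [s2 s1^-1]
Gen 7 (s1): cancels prior s1^-1. Stack: [s2]
Gen 8 (s2^-1): cancels prior s2. Stack: []
Gen 9 (s1): push. Stack: [s1]
Gen 10 (s2): push. Stack: [s1 s2]
Reduced word: s1 s2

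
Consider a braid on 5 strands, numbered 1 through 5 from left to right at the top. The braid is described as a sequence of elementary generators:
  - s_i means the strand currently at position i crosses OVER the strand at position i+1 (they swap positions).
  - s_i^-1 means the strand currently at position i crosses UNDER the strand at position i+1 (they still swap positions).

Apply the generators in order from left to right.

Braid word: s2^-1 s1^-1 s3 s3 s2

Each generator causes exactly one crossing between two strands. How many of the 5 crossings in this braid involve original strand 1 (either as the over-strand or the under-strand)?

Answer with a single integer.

Answer: 2

Derivation:
Gen 1: crossing 2x3. Involves strand 1? no. Count so far: 0
Gen 2: crossing 1x3. Involves strand 1? yes. Count so far: 1
Gen 3: crossing 2x4. Involves strand 1? no. Count so far: 1
Gen 4: crossing 4x2. Involves strand 1? no. Count so far: 1
Gen 5: crossing 1x2. Involves strand 1? yes. Count so far: 2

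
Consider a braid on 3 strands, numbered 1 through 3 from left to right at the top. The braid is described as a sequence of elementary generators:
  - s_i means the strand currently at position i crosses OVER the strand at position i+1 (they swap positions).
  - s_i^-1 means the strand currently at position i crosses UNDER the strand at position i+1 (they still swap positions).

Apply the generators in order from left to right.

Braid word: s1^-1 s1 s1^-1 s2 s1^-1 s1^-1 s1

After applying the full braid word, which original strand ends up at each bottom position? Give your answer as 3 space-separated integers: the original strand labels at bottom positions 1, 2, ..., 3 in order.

Gen 1 (s1^-1): strand 1 crosses under strand 2. Perm now: [2 1 3]
Gen 2 (s1): strand 2 crosses over strand 1. Perm now: [1 2 3]
Gen 3 (s1^-1): strand 1 crosses under strand 2. Perm now: [2 1 3]
Gen 4 (s2): strand 1 crosses over strand 3. Perm now: [2 3 1]
Gen 5 (s1^-1): strand 2 crosses under strand 3. Perm now: [3 2 1]
Gen 6 (s1^-1): strand 3 crosses under strand 2. Perm now: [2 3 1]
Gen 7 (s1): strand 2 crosses over strand 3. Perm now: [3 2 1]

Answer: 3 2 1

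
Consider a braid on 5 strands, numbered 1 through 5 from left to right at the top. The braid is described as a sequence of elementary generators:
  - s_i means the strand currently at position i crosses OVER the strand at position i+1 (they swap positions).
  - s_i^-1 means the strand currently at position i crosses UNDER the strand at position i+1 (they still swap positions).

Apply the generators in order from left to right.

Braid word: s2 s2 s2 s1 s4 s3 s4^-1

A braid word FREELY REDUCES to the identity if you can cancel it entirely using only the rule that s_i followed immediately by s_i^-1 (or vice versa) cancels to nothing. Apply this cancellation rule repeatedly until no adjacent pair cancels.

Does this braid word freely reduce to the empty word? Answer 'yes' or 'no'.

Answer: no

Derivation:
Gen 1 (s2): push. Stack: [s2]
Gen 2 (s2): push. Stack: [s2 s2]
Gen 3 (s2): push. Stack: [s2 s2 s2]
Gen 4 (s1): push. Stack: [s2 s2 s2 s1]
Gen 5 (s4): push. Stack: [s2 s2 s2 s1 s4]
Gen 6 (s3): push. Stack: [s2 s2 s2 s1 s4 s3]
Gen 7 (s4^-1): push. Stack: [s2 s2 s2 s1 s4 s3 s4^-1]
Reduced word: s2 s2 s2 s1 s4 s3 s4^-1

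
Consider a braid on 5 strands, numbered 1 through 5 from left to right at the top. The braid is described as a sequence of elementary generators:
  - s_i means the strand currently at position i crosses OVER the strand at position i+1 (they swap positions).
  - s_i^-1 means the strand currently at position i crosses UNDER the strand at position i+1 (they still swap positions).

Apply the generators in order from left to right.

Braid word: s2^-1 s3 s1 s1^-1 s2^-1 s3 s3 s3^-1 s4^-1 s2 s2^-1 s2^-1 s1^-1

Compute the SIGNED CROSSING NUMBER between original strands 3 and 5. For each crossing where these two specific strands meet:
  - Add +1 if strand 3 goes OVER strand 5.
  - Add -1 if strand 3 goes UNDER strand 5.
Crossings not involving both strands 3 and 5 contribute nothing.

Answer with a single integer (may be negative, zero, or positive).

Answer: -1

Derivation:
Gen 1: crossing 2x3. Both 3&5? no. Sum: 0
Gen 2: crossing 2x4. Both 3&5? no. Sum: 0
Gen 3: crossing 1x3. Both 3&5? no. Sum: 0
Gen 4: crossing 3x1. Both 3&5? no. Sum: 0
Gen 5: crossing 3x4. Both 3&5? no. Sum: 0
Gen 6: crossing 3x2. Both 3&5? no. Sum: 0
Gen 7: crossing 2x3. Both 3&5? no. Sum: 0
Gen 8: crossing 3x2. Both 3&5? no. Sum: 0
Gen 9: 3 under 5. Both 3&5? yes. Contrib: -1. Sum: -1
Gen 10: crossing 4x2. Both 3&5? no. Sum: -1
Gen 11: crossing 2x4. Both 3&5? no. Sum: -1
Gen 12: crossing 4x2. Both 3&5? no. Sum: -1
Gen 13: crossing 1x2. Both 3&5? no. Sum: -1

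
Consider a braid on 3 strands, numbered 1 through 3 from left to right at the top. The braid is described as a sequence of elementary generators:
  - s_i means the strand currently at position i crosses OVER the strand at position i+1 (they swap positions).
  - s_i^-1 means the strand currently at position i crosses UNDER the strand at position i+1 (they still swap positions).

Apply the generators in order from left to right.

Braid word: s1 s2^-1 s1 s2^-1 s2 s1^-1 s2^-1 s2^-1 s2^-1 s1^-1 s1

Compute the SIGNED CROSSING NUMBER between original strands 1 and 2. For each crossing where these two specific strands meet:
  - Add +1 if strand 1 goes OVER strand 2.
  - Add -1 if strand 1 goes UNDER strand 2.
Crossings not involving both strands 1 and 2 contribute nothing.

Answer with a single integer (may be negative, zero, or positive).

Answer: 5

Derivation:
Gen 1: 1 over 2. Both 1&2? yes. Contrib: +1. Sum: 1
Gen 2: crossing 1x3. Both 1&2? no. Sum: 1
Gen 3: crossing 2x3. Both 1&2? no. Sum: 1
Gen 4: 2 under 1. Both 1&2? yes. Contrib: +1. Sum: 2
Gen 5: 1 over 2. Both 1&2? yes. Contrib: +1. Sum: 3
Gen 6: crossing 3x2. Both 1&2? no. Sum: 3
Gen 7: crossing 3x1. Both 1&2? no. Sum: 3
Gen 8: crossing 1x3. Both 1&2? no. Sum: 3
Gen 9: crossing 3x1. Both 1&2? no. Sum: 3
Gen 10: 2 under 1. Both 1&2? yes. Contrib: +1. Sum: 4
Gen 11: 1 over 2. Both 1&2? yes. Contrib: +1. Sum: 5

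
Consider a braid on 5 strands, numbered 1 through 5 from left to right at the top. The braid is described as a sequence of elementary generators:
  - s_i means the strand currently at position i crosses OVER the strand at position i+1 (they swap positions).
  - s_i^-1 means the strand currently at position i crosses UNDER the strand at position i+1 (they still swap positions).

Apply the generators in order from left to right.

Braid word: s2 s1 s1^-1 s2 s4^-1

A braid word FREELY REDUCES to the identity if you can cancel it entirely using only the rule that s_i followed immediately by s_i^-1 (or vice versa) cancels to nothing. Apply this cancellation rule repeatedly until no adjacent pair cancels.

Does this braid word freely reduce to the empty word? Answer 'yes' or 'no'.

Gen 1 (s2): push. Stack: [s2]
Gen 2 (s1): push. Stack: [s2 s1]
Gen 3 (s1^-1): cancels prior s1. Stack: [s2]
Gen 4 (s2): push. Stack: [s2 s2]
Gen 5 (s4^-1): push. Stack: [s2 s2 s4^-1]
Reduced word: s2 s2 s4^-1

Answer: no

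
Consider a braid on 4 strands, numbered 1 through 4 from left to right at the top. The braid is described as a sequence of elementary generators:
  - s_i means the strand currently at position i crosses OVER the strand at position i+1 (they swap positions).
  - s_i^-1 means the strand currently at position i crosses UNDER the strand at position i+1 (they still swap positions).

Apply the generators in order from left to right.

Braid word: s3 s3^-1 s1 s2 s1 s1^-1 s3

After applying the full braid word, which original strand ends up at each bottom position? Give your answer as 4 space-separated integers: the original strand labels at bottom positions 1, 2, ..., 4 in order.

Answer: 2 3 4 1

Derivation:
Gen 1 (s3): strand 3 crosses over strand 4. Perm now: [1 2 4 3]
Gen 2 (s3^-1): strand 4 crosses under strand 3. Perm now: [1 2 3 4]
Gen 3 (s1): strand 1 crosses over strand 2. Perm now: [2 1 3 4]
Gen 4 (s2): strand 1 crosses over strand 3. Perm now: [2 3 1 4]
Gen 5 (s1): strand 2 crosses over strand 3. Perm now: [3 2 1 4]
Gen 6 (s1^-1): strand 3 crosses under strand 2. Perm now: [2 3 1 4]
Gen 7 (s3): strand 1 crosses over strand 4. Perm now: [2 3 4 1]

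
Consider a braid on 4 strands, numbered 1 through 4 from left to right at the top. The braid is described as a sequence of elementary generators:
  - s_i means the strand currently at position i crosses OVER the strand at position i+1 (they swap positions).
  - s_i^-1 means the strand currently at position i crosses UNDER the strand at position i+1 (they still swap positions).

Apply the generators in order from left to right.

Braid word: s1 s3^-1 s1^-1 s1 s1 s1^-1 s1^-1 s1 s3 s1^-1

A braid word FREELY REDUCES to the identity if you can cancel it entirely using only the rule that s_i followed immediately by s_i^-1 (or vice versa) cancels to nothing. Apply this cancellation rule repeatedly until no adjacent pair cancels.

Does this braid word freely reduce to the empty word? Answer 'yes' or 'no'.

Gen 1 (s1): push. Stack: [s1]
Gen 2 (s3^-1): push. Stack: [s1 s3^-1]
Gen 3 (s1^-1): push. Stack: [s1 s3^-1 s1^-1]
Gen 4 (s1): cancels prior s1^-1. Stack: [s1 s3^-1]
Gen 5 (s1): push. Stack: [s1 s3^-1 s1]
Gen 6 (s1^-1): cancels prior s1. Stack: [s1 s3^-1]
Gen 7 (s1^-1): push. Stack: [s1 s3^-1 s1^-1]
Gen 8 (s1): cancels prior s1^-1. Stack: [s1 s3^-1]
Gen 9 (s3): cancels prior s3^-1. Stack: [s1]
Gen 10 (s1^-1): cancels prior s1. Stack: []
Reduced word: (empty)

Answer: yes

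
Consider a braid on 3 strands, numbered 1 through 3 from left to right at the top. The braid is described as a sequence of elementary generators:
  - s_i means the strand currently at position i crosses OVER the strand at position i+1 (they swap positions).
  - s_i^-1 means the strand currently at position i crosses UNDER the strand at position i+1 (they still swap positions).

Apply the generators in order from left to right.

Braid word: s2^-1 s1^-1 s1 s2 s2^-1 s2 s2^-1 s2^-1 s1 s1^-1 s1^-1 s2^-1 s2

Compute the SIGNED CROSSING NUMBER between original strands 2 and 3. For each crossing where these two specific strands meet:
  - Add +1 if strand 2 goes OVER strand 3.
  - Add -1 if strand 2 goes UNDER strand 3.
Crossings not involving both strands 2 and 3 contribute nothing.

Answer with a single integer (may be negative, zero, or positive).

Answer: -4

Derivation:
Gen 1: 2 under 3. Both 2&3? yes. Contrib: -1. Sum: -1
Gen 2: crossing 1x3. Both 2&3? no. Sum: -1
Gen 3: crossing 3x1. Both 2&3? no. Sum: -1
Gen 4: 3 over 2. Both 2&3? yes. Contrib: -1. Sum: -2
Gen 5: 2 under 3. Both 2&3? yes. Contrib: -1. Sum: -3
Gen 6: 3 over 2. Both 2&3? yes. Contrib: -1. Sum: -4
Gen 7: 2 under 3. Both 2&3? yes. Contrib: -1. Sum: -5
Gen 8: 3 under 2. Both 2&3? yes. Contrib: +1. Sum: -4
Gen 9: crossing 1x2. Both 2&3? no. Sum: -4
Gen 10: crossing 2x1. Both 2&3? no. Sum: -4
Gen 11: crossing 1x2. Both 2&3? no. Sum: -4
Gen 12: crossing 1x3. Both 2&3? no. Sum: -4
Gen 13: crossing 3x1. Both 2&3? no. Sum: -4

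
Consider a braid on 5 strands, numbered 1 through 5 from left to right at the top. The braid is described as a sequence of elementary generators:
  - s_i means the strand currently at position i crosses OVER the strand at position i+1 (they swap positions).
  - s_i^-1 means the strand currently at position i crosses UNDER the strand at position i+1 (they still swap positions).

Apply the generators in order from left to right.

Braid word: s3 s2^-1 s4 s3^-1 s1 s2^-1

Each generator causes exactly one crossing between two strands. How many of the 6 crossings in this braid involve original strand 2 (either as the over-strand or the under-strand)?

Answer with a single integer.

Gen 1: crossing 3x4. Involves strand 2? no. Count so far: 0
Gen 2: crossing 2x4. Involves strand 2? yes. Count so far: 1
Gen 3: crossing 3x5. Involves strand 2? no. Count so far: 1
Gen 4: crossing 2x5. Involves strand 2? yes. Count so far: 2
Gen 5: crossing 1x4. Involves strand 2? no. Count so far: 2
Gen 6: crossing 1x5. Involves strand 2? no. Count so far: 2

Answer: 2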